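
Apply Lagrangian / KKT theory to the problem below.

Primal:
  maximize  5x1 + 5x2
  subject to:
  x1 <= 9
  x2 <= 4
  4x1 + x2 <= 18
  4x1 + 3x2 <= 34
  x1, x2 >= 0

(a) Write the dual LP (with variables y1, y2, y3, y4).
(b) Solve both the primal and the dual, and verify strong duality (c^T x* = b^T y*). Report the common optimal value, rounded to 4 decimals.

The standard primal-dual pair for 'max c^T x s.t. A x <= b, x >= 0' is:
  Dual:  min b^T y  s.t.  A^T y >= c,  y >= 0.

So the dual LP is:
  minimize  9y1 + 4y2 + 18y3 + 34y4
  subject to:
    y1 + 4y3 + 4y4 >= 5
    y2 + y3 + 3y4 >= 5
    y1, y2, y3, y4 >= 0

Solving the primal: x* = (3.5, 4).
  primal value c^T x* = 37.5.
Solving the dual: y* = (0, 3.75, 1.25, 0).
  dual value b^T y* = 37.5.
Strong duality: c^T x* = b^T y*. Confirmed.

37.5


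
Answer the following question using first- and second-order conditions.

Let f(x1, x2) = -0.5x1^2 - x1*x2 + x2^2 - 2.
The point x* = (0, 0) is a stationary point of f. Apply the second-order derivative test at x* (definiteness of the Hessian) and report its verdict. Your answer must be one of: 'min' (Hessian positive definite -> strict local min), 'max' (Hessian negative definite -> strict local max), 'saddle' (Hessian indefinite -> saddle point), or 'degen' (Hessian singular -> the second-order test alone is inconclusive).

Compute the Hessian H = grad^2 f:
  H = [[-1, -1], [-1, 2]]
Verify stationarity: grad f(x*) = H x* + g = (0, 0).
Eigenvalues of H: -1.3028, 2.3028.
Eigenvalues have mixed signs, so H is indefinite -> x* is a saddle point.

saddle


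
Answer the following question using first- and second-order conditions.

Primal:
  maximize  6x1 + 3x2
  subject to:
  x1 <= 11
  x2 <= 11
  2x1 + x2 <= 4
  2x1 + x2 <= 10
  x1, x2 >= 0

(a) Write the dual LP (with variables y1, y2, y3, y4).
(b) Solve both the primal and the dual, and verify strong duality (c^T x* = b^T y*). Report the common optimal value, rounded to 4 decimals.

The standard primal-dual pair for 'max c^T x s.t. A x <= b, x >= 0' is:
  Dual:  min b^T y  s.t.  A^T y >= c,  y >= 0.

So the dual LP is:
  minimize  11y1 + 11y2 + 4y3 + 10y4
  subject to:
    y1 + 2y3 + 2y4 >= 6
    y2 + y3 + y4 >= 3
    y1, y2, y3, y4 >= 0

Solving the primal: x* = (2, 0).
  primal value c^T x* = 12.
Solving the dual: y* = (0, 0, 3, 0).
  dual value b^T y* = 12.
Strong duality: c^T x* = b^T y*. Confirmed.

12


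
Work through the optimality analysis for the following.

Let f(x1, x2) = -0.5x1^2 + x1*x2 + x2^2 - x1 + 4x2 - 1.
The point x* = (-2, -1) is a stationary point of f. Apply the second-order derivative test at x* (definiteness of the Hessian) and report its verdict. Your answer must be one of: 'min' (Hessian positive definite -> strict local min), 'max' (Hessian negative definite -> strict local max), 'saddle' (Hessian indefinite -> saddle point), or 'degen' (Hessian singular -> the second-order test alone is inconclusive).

Compute the Hessian H = grad^2 f:
  H = [[-1, 1], [1, 2]]
Verify stationarity: grad f(x*) = H x* + g = (0, 0).
Eigenvalues of H: -1.3028, 2.3028.
Eigenvalues have mixed signs, so H is indefinite -> x* is a saddle point.

saddle


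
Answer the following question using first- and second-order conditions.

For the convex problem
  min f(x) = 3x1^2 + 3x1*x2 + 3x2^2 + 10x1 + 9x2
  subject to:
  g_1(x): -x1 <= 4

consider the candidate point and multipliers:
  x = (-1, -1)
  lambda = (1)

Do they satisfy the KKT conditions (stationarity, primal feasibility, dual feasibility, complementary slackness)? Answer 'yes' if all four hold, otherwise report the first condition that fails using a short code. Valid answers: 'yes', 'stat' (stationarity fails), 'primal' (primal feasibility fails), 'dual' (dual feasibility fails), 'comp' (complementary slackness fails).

Gradient of f: grad f(x) = Q x + c = (1, 0)
Constraint values g_i(x) = a_i^T x - b_i:
  g_1((-1, -1)) = -3
Stationarity residual: grad f(x) + sum_i lambda_i a_i = (0, 0)
  -> stationarity OK
Primal feasibility (all g_i <= 0): OK
Dual feasibility (all lambda_i >= 0): OK
Complementary slackness (lambda_i * g_i(x) = 0 for all i): FAILS

Verdict: the first failing condition is complementary_slackness -> comp.

comp


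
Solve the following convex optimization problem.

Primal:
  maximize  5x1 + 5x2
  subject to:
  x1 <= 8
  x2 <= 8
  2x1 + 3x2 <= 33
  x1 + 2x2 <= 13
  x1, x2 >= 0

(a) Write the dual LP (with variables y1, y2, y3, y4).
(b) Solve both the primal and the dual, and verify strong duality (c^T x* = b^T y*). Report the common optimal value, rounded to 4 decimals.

The standard primal-dual pair for 'max c^T x s.t. A x <= b, x >= 0' is:
  Dual:  min b^T y  s.t.  A^T y >= c,  y >= 0.

So the dual LP is:
  minimize  8y1 + 8y2 + 33y3 + 13y4
  subject to:
    y1 + 2y3 + y4 >= 5
    y2 + 3y3 + 2y4 >= 5
    y1, y2, y3, y4 >= 0

Solving the primal: x* = (8, 2.5).
  primal value c^T x* = 52.5.
Solving the dual: y* = (2.5, 0, 0, 2.5).
  dual value b^T y* = 52.5.
Strong duality: c^T x* = b^T y*. Confirmed.

52.5


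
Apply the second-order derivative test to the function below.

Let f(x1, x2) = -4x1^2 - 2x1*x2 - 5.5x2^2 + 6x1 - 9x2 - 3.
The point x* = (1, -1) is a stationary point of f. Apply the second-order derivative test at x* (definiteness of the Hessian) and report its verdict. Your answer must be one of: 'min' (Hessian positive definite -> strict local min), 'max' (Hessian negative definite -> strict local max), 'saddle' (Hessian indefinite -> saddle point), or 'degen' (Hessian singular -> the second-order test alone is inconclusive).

Compute the Hessian H = grad^2 f:
  H = [[-8, -2], [-2, -11]]
Verify stationarity: grad f(x*) = H x* + g = (0, 0).
Eigenvalues of H: -12, -7.
Both eigenvalues < 0, so H is negative definite -> x* is a strict local max.

max


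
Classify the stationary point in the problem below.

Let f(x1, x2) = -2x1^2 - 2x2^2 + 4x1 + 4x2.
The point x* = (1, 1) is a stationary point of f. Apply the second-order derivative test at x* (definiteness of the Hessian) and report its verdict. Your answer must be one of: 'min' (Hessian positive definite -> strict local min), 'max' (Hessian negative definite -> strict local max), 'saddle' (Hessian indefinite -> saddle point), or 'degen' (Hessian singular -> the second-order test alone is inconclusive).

Compute the Hessian H = grad^2 f:
  H = [[-4, 0], [0, -4]]
Verify stationarity: grad f(x*) = H x* + g = (0, 0).
Eigenvalues of H: -4, -4.
Both eigenvalues < 0, so H is negative definite -> x* is a strict local max.

max


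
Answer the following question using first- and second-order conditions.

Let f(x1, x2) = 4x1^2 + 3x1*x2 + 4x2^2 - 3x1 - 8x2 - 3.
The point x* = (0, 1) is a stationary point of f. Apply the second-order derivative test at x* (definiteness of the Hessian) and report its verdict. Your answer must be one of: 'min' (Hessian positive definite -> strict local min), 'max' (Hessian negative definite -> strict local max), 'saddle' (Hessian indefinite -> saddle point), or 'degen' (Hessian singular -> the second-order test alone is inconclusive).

Compute the Hessian H = grad^2 f:
  H = [[8, 3], [3, 8]]
Verify stationarity: grad f(x*) = H x* + g = (0, 0).
Eigenvalues of H: 5, 11.
Both eigenvalues > 0, so H is positive definite -> x* is a strict local min.

min


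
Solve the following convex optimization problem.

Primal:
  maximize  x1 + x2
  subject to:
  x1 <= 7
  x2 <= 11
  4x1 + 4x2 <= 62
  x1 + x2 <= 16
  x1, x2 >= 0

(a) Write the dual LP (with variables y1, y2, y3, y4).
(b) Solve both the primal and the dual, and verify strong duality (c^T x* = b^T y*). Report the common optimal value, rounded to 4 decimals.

The standard primal-dual pair for 'max c^T x s.t. A x <= b, x >= 0' is:
  Dual:  min b^T y  s.t.  A^T y >= c,  y >= 0.

So the dual LP is:
  minimize  7y1 + 11y2 + 62y3 + 16y4
  subject to:
    y1 + 4y3 + y4 >= 1
    y2 + 4y3 + y4 >= 1
    y1, y2, y3, y4 >= 0

Solving the primal: x* = (4.5, 11).
  primal value c^T x* = 15.5.
Solving the dual: y* = (0, 0, 0.25, 0).
  dual value b^T y* = 15.5.
Strong duality: c^T x* = b^T y*. Confirmed.

15.5


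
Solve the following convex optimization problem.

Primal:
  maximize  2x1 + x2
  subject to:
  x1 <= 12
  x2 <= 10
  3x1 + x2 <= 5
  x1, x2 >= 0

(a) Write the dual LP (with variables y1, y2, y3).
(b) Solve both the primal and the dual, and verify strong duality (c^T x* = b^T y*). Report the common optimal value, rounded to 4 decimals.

The standard primal-dual pair for 'max c^T x s.t. A x <= b, x >= 0' is:
  Dual:  min b^T y  s.t.  A^T y >= c,  y >= 0.

So the dual LP is:
  minimize  12y1 + 10y2 + 5y3
  subject to:
    y1 + 3y3 >= 2
    y2 + y3 >= 1
    y1, y2, y3 >= 0

Solving the primal: x* = (0, 5).
  primal value c^T x* = 5.
Solving the dual: y* = (0, 0, 1).
  dual value b^T y* = 5.
Strong duality: c^T x* = b^T y*. Confirmed.

5


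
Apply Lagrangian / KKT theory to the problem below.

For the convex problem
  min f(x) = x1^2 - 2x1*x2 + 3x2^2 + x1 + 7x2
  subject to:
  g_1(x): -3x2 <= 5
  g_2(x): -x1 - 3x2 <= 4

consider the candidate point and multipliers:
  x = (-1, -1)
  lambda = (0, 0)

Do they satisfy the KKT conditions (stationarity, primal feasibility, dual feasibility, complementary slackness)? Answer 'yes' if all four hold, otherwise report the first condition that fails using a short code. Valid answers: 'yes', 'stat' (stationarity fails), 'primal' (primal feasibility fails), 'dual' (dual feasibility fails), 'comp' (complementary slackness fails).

Gradient of f: grad f(x) = Q x + c = (1, 3)
Constraint values g_i(x) = a_i^T x - b_i:
  g_1((-1, -1)) = -2
  g_2((-1, -1)) = 0
Stationarity residual: grad f(x) + sum_i lambda_i a_i = (1, 3)
  -> stationarity FAILS
Primal feasibility (all g_i <= 0): OK
Dual feasibility (all lambda_i >= 0): OK
Complementary slackness (lambda_i * g_i(x) = 0 for all i): OK

Verdict: the first failing condition is stationarity -> stat.

stat


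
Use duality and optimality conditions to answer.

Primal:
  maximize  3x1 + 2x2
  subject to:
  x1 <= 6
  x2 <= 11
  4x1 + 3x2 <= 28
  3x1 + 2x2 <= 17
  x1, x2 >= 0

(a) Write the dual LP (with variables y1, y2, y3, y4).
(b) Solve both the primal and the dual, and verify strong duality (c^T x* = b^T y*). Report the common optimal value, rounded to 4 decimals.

The standard primal-dual pair for 'max c^T x s.t. A x <= b, x >= 0' is:
  Dual:  min b^T y  s.t.  A^T y >= c,  y >= 0.

So the dual LP is:
  minimize  6y1 + 11y2 + 28y3 + 17y4
  subject to:
    y1 + 4y3 + 3y4 >= 3
    y2 + 3y3 + 2y4 >= 2
    y1, y2, y3, y4 >= 0

Solving the primal: x* = (5.6667, 0).
  primal value c^T x* = 17.
Solving the dual: y* = (0, 0, 0, 1).
  dual value b^T y* = 17.
Strong duality: c^T x* = b^T y*. Confirmed.

17


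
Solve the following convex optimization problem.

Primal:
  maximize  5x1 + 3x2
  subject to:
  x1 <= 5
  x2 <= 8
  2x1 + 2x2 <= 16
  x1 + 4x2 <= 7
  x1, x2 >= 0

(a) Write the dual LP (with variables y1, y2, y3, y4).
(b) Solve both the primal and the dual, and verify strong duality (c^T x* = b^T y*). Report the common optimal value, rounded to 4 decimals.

The standard primal-dual pair for 'max c^T x s.t. A x <= b, x >= 0' is:
  Dual:  min b^T y  s.t.  A^T y >= c,  y >= 0.

So the dual LP is:
  minimize  5y1 + 8y2 + 16y3 + 7y4
  subject to:
    y1 + 2y3 + y4 >= 5
    y2 + 2y3 + 4y4 >= 3
    y1, y2, y3, y4 >= 0

Solving the primal: x* = (5, 0.5).
  primal value c^T x* = 26.5.
Solving the dual: y* = (4.25, 0, 0, 0.75).
  dual value b^T y* = 26.5.
Strong duality: c^T x* = b^T y*. Confirmed.

26.5


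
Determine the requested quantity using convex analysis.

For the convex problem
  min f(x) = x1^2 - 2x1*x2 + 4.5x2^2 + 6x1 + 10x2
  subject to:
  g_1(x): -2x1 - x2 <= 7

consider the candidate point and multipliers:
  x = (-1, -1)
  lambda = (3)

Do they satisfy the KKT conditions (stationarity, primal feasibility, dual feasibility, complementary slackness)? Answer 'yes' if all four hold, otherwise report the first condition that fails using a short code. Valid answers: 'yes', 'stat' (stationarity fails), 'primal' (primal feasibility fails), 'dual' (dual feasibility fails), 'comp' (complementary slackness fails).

Gradient of f: grad f(x) = Q x + c = (6, 3)
Constraint values g_i(x) = a_i^T x - b_i:
  g_1((-1, -1)) = -4
Stationarity residual: grad f(x) + sum_i lambda_i a_i = (0, 0)
  -> stationarity OK
Primal feasibility (all g_i <= 0): OK
Dual feasibility (all lambda_i >= 0): OK
Complementary slackness (lambda_i * g_i(x) = 0 for all i): FAILS

Verdict: the first failing condition is complementary_slackness -> comp.

comp


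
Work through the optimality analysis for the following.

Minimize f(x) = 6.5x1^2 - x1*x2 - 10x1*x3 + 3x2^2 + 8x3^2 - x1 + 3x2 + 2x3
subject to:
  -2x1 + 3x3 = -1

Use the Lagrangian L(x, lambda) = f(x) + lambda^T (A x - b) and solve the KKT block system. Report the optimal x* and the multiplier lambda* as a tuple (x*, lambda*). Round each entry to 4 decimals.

Form the Lagrangian:
  L(x, lambda) = (1/2) x^T Q x + c^T x + lambda^T (A x - b)
Stationarity (grad_x L = 0): Q x + c + A^T lambda = 0.
Primal feasibility: A x = b.

This gives the KKT block system:
  [ Q   A^T ] [ x     ]   [-c ]
  [ A    0  ] [ lambda ] = [ b ]

Solving the linear system:
  x*      = (-0.0924, -0.5154, -0.395)
  lambda* = (1.1317)
  f(x*)   = -0.556

x* = (-0.0924, -0.5154, -0.395), lambda* = (1.1317)


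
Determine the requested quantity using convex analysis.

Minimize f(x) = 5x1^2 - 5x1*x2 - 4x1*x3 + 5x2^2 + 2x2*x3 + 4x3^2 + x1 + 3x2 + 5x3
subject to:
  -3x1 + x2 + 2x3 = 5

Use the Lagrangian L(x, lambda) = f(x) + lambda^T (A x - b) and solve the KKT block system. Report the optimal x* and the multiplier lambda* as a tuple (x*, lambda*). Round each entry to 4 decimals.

Form the Lagrangian:
  L(x, lambda) = (1/2) x^T Q x + c^T x + lambda^T (A x - b)
Stationarity (grad_x L = 0): Q x + c + A^T lambda = 0.
Primal feasibility: A x = b.

This gives the KKT block system:
  [ Q   A^T ] [ x     ]   [-c ]
  [ A    0  ] [ lambda ] = [ b ]

Solving the linear system:
  x*      = (-2.0806, -0.7984, -0.2218)
  lambda* = (-4.9758)
  f(x*)   = 9.6472

x* = (-2.0806, -0.7984, -0.2218), lambda* = (-4.9758)


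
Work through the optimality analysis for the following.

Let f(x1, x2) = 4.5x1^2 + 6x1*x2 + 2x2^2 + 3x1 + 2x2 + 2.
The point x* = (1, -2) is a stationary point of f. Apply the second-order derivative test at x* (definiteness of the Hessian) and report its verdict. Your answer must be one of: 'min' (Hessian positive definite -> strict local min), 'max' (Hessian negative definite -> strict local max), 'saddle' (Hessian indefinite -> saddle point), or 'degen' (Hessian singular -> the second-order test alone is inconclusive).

Compute the Hessian H = grad^2 f:
  H = [[9, 6], [6, 4]]
Verify stationarity: grad f(x*) = H x* + g = (0, 0).
Eigenvalues of H: 0, 13.
H has a zero eigenvalue (singular; positive semidefinite but not definite), so H is neither positive definite, negative definite, nor indefinite. The second-order test alone is inconclusive -> degen.
(Indeed, f is constant along the null direction of H through x*, so x* is not a strict local extremum.)

degen


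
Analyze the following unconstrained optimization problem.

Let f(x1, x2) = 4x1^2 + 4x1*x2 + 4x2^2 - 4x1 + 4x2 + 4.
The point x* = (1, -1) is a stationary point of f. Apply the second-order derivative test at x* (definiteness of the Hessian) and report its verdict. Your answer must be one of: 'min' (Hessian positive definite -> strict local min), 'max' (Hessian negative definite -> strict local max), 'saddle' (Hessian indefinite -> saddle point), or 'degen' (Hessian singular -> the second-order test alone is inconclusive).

Compute the Hessian H = grad^2 f:
  H = [[8, 4], [4, 8]]
Verify stationarity: grad f(x*) = H x* + g = (0, 0).
Eigenvalues of H: 4, 12.
Both eigenvalues > 0, so H is positive definite -> x* is a strict local min.

min


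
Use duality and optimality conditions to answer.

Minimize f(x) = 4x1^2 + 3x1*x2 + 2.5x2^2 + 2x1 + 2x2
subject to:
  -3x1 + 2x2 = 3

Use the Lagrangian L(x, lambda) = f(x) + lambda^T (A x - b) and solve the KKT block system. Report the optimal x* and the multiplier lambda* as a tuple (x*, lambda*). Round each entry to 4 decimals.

Form the Lagrangian:
  L(x, lambda) = (1/2) x^T Q x + c^T x + lambda^T (A x - b)
Stationarity (grad_x L = 0): Q x + c + A^T lambda = 0.
Primal feasibility: A x = b.

This gives the KKT block system:
  [ Q   A^T ] [ x     ]   [-c ]
  [ A    0  ] [ lambda ] = [ b ]

Solving the linear system:
  x*      = (-0.7345, 0.3982)
  lambda* = (-0.8938)
  f(x*)   = 1.0044

x* = (-0.7345, 0.3982), lambda* = (-0.8938)


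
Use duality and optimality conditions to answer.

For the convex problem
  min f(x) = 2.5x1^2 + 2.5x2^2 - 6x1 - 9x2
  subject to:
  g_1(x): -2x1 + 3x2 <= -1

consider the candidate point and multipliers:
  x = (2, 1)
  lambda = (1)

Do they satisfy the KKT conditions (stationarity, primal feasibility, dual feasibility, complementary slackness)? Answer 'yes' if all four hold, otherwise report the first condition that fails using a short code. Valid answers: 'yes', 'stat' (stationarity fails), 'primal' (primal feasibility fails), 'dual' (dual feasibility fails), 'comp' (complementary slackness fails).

Gradient of f: grad f(x) = Q x + c = (4, -4)
Constraint values g_i(x) = a_i^T x - b_i:
  g_1((2, 1)) = 0
Stationarity residual: grad f(x) + sum_i lambda_i a_i = (2, -1)
  -> stationarity FAILS
Primal feasibility (all g_i <= 0): OK
Dual feasibility (all lambda_i >= 0): OK
Complementary slackness (lambda_i * g_i(x) = 0 for all i): OK

Verdict: the first failing condition is stationarity -> stat.

stat


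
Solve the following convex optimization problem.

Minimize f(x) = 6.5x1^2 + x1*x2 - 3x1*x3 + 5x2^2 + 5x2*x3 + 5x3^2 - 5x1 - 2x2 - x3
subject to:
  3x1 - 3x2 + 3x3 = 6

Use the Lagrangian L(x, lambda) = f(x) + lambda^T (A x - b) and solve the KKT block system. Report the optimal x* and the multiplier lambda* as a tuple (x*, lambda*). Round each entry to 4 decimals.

Form the Lagrangian:
  L(x, lambda) = (1/2) x^T Q x + c^T x + lambda^T (A x - b)
Stationarity (grad_x L = 0): Q x + c + A^T lambda = 0.
Primal feasibility: A x = b.

This gives the KKT block system:
  [ Q   A^T ] [ x     ]   [-c ]
  [ A    0  ] [ lambda ] = [ b ]

Solving the linear system:
  x*      = (0.759, -0.4699, 0.7711)
  lambda* = (-0.6948)
  f(x*)   = 0.2711

x* = (0.759, -0.4699, 0.7711), lambda* = (-0.6948)


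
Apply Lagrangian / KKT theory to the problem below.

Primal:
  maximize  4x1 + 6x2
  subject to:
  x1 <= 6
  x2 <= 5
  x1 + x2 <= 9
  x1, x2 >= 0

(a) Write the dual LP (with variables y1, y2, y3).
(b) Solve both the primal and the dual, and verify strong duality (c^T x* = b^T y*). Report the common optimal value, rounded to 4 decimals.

The standard primal-dual pair for 'max c^T x s.t. A x <= b, x >= 0' is:
  Dual:  min b^T y  s.t.  A^T y >= c,  y >= 0.

So the dual LP is:
  minimize  6y1 + 5y2 + 9y3
  subject to:
    y1 + y3 >= 4
    y2 + y3 >= 6
    y1, y2, y3 >= 0

Solving the primal: x* = (4, 5).
  primal value c^T x* = 46.
Solving the dual: y* = (0, 2, 4).
  dual value b^T y* = 46.
Strong duality: c^T x* = b^T y*. Confirmed.

46


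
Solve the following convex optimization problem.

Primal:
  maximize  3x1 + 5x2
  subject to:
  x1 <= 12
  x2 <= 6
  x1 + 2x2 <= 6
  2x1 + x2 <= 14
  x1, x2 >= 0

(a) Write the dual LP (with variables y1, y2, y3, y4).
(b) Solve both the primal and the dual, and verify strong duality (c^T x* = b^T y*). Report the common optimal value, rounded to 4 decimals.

The standard primal-dual pair for 'max c^T x s.t. A x <= b, x >= 0' is:
  Dual:  min b^T y  s.t.  A^T y >= c,  y >= 0.

So the dual LP is:
  minimize  12y1 + 6y2 + 6y3 + 14y4
  subject to:
    y1 + y3 + 2y4 >= 3
    y2 + 2y3 + y4 >= 5
    y1, y2, y3, y4 >= 0

Solving the primal: x* = (6, 0).
  primal value c^T x* = 18.
Solving the dual: y* = (0, 0, 3, 0).
  dual value b^T y* = 18.
Strong duality: c^T x* = b^T y*. Confirmed.

18


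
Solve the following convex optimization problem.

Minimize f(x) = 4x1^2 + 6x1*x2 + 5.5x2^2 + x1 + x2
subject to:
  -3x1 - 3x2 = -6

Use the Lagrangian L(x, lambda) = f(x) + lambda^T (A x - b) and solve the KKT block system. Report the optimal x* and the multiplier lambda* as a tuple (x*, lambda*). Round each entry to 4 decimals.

Form the Lagrangian:
  L(x, lambda) = (1/2) x^T Q x + c^T x + lambda^T (A x - b)
Stationarity (grad_x L = 0): Q x + c + A^T lambda = 0.
Primal feasibility: A x = b.

This gives the KKT block system:
  [ Q   A^T ] [ x     ]   [-c ]
  [ A    0  ] [ lambda ] = [ b ]

Solving the linear system:
  x*      = (1.4286, 0.5714)
  lambda* = (5.2857)
  f(x*)   = 16.8571

x* = (1.4286, 0.5714), lambda* = (5.2857)


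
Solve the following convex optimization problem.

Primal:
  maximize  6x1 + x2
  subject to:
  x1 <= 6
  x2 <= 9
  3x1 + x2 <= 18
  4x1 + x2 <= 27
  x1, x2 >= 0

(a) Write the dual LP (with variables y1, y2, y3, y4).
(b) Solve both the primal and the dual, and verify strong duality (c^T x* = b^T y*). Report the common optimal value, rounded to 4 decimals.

The standard primal-dual pair for 'max c^T x s.t. A x <= b, x >= 0' is:
  Dual:  min b^T y  s.t.  A^T y >= c,  y >= 0.

So the dual LP is:
  minimize  6y1 + 9y2 + 18y3 + 27y4
  subject to:
    y1 + 3y3 + 4y4 >= 6
    y2 + y3 + y4 >= 1
    y1, y2, y3, y4 >= 0

Solving the primal: x* = (6, 0).
  primal value c^T x* = 36.
Solving the dual: y* = (0, 0, 2, 0).
  dual value b^T y* = 36.
Strong duality: c^T x* = b^T y*. Confirmed.

36


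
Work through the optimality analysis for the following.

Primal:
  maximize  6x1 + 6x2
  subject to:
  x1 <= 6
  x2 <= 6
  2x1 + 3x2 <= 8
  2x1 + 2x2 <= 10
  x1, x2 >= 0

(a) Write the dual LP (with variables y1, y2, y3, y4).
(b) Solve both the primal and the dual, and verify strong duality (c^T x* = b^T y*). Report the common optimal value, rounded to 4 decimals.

The standard primal-dual pair for 'max c^T x s.t. A x <= b, x >= 0' is:
  Dual:  min b^T y  s.t.  A^T y >= c,  y >= 0.

So the dual LP is:
  minimize  6y1 + 6y2 + 8y3 + 10y4
  subject to:
    y1 + 2y3 + 2y4 >= 6
    y2 + 3y3 + 2y4 >= 6
    y1, y2, y3, y4 >= 0

Solving the primal: x* = (4, 0).
  primal value c^T x* = 24.
Solving the dual: y* = (0, 0, 3, 0).
  dual value b^T y* = 24.
Strong duality: c^T x* = b^T y*. Confirmed.

24


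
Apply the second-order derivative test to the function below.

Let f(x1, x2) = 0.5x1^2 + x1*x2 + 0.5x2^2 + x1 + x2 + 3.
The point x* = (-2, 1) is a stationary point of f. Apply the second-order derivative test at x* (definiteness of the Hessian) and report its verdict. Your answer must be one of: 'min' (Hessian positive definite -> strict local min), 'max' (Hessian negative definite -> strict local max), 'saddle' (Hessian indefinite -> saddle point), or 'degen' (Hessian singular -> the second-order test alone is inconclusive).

Compute the Hessian H = grad^2 f:
  H = [[1, 1], [1, 1]]
Verify stationarity: grad f(x*) = H x* + g = (0, 0).
Eigenvalues of H: 0, 2.
H has a zero eigenvalue (singular; positive semidefinite but not definite), so H is neither positive definite, negative definite, nor indefinite. The second-order test alone is inconclusive -> degen.
(Indeed, f is constant along the null direction of H through x*, so x* is not a strict local extremum.)

degen


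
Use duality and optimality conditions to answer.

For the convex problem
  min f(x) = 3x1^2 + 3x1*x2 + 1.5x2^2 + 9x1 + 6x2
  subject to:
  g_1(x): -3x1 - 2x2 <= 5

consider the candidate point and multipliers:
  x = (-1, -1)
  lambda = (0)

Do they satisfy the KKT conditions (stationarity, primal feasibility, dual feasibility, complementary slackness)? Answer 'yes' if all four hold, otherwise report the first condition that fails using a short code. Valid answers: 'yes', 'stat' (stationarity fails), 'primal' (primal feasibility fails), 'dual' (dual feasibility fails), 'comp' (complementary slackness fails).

Gradient of f: grad f(x) = Q x + c = (0, 0)
Constraint values g_i(x) = a_i^T x - b_i:
  g_1((-1, -1)) = 0
Stationarity residual: grad f(x) + sum_i lambda_i a_i = (0, 0)
  -> stationarity OK
Primal feasibility (all g_i <= 0): OK
Dual feasibility (all lambda_i >= 0): OK
Complementary slackness (lambda_i * g_i(x) = 0 for all i): OK

Verdict: yes, KKT holds.

yes


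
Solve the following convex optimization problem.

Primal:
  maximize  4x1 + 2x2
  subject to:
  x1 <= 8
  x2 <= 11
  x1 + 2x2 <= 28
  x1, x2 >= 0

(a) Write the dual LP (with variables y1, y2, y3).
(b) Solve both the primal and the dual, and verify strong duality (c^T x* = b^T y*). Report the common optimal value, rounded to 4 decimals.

The standard primal-dual pair for 'max c^T x s.t. A x <= b, x >= 0' is:
  Dual:  min b^T y  s.t.  A^T y >= c,  y >= 0.

So the dual LP is:
  minimize  8y1 + 11y2 + 28y3
  subject to:
    y1 + y3 >= 4
    y2 + 2y3 >= 2
    y1, y2, y3 >= 0

Solving the primal: x* = (8, 10).
  primal value c^T x* = 52.
Solving the dual: y* = (3, 0, 1).
  dual value b^T y* = 52.
Strong duality: c^T x* = b^T y*. Confirmed.

52


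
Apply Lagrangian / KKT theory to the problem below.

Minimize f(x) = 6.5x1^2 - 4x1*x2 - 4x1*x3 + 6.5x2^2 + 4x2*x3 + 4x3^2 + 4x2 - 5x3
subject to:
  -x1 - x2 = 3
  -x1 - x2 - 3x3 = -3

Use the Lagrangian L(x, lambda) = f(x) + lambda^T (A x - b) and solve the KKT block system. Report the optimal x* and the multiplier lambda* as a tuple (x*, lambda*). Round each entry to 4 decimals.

Form the Lagrangian:
  L(x, lambda) = (1/2) x^T Q x + c^T x + lambda^T (A x - b)
Stationarity (grad_x L = 0): Q x + c + A^T lambda = 0.
Primal feasibility: A x = b.

This gives the KKT block system:
  [ Q   A^T ] [ x     ]   [-c ]
  [ A    0  ] [ lambda ] = [ b ]

Solving the linear system:
  x*      = (-0.9118, -2.0882, 2)
  lambda* = (-13.598, 2.098)
  f(x*)   = 14.3676

x* = (-0.9118, -2.0882, 2), lambda* = (-13.598, 2.098)


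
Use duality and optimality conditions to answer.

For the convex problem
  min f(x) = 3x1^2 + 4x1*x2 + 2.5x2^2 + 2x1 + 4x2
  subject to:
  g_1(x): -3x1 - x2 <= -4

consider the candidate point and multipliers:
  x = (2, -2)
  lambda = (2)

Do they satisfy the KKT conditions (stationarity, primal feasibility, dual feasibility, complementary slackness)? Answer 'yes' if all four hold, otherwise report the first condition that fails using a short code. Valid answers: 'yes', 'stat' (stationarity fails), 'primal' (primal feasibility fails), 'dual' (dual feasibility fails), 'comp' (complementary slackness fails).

Gradient of f: grad f(x) = Q x + c = (6, 2)
Constraint values g_i(x) = a_i^T x - b_i:
  g_1((2, -2)) = 0
Stationarity residual: grad f(x) + sum_i lambda_i a_i = (0, 0)
  -> stationarity OK
Primal feasibility (all g_i <= 0): OK
Dual feasibility (all lambda_i >= 0): OK
Complementary slackness (lambda_i * g_i(x) = 0 for all i): OK

Verdict: yes, KKT holds.

yes


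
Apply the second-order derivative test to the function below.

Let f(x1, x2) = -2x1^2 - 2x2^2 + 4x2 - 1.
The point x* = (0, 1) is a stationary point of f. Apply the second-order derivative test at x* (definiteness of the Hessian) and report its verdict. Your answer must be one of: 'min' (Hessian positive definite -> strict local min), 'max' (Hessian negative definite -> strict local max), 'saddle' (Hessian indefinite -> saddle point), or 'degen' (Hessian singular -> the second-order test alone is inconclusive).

Compute the Hessian H = grad^2 f:
  H = [[-4, 0], [0, -4]]
Verify stationarity: grad f(x*) = H x* + g = (0, 0).
Eigenvalues of H: -4, -4.
Both eigenvalues < 0, so H is negative definite -> x* is a strict local max.

max


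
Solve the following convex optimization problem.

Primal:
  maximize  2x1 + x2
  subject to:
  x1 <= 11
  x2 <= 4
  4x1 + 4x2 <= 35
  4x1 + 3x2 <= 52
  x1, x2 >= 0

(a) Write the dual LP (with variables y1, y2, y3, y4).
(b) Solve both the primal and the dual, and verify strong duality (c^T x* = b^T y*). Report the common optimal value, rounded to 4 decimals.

The standard primal-dual pair for 'max c^T x s.t. A x <= b, x >= 0' is:
  Dual:  min b^T y  s.t.  A^T y >= c,  y >= 0.

So the dual LP is:
  minimize  11y1 + 4y2 + 35y3 + 52y4
  subject to:
    y1 + 4y3 + 4y4 >= 2
    y2 + 4y3 + 3y4 >= 1
    y1, y2, y3, y4 >= 0

Solving the primal: x* = (8.75, 0).
  primal value c^T x* = 17.5.
Solving the dual: y* = (0, 0, 0.5, 0).
  dual value b^T y* = 17.5.
Strong duality: c^T x* = b^T y*. Confirmed.

17.5


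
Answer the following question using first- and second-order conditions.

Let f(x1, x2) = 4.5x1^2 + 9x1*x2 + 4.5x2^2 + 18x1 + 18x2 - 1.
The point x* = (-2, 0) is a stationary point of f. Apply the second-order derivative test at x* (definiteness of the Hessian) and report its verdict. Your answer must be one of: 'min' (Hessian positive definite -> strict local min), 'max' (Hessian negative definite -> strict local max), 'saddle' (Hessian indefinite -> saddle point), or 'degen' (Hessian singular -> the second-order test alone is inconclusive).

Compute the Hessian H = grad^2 f:
  H = [[9, 9], [9, 9]]
Verify stationarity: grad f(x*) = H x* + g = (0, 0).
Eigenvalues of H: 0, 18.
H has a zero eigenvalue (singular; positive semidefinite but not definite), so H is neither positive definite, negative definite, nor indefinite. The second-order test alone is inconclusive -> degen.
(Indeed, f is constant along the null direction of H through x*, so x* is not a strict local extremum.)

degen


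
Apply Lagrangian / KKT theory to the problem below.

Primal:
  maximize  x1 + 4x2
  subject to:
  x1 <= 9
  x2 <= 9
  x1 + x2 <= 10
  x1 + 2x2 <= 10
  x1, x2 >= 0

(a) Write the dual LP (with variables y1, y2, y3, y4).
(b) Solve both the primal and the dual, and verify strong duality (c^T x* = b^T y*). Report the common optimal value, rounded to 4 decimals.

The standard primal-dual pair for 'max c^T x s.t. A x <= b, x >= 0' is:
  Dual:  min b^T y  s.t.  A^T y >= c,  y >= 0.

So the dual LP is:
  minimize  9y1 + 9y2 + 10y3 + 10y4
  subject to:
    y1 + y3 + y4 >= 1
    y2 + y3 + 2y4 >= 4
    y1, y2, y3, y4 >= 0

Solving the primal: x* = (0, 5).
  primal value c^T x* = 20.
Solving the dual: y* = (0, 0, 0, 2).
  dual value b^T y* = 20.
Strong duality: c^T x* = b^T y*. Confirmed.

20


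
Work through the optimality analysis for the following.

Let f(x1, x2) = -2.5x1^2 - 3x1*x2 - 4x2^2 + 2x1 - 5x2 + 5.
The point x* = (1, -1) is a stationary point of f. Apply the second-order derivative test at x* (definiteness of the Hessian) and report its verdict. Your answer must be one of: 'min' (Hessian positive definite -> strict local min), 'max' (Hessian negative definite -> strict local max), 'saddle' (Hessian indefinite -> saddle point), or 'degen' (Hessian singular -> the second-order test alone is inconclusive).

Compute the Hessian H = grad^2 f:
  H = [[-5, -3], [-3, -8]]
Verify stationarity: grad f(x*) = H x* + g = (0, 0).
Eigenvalues of H: -9.8541, -3.1459.
Both eigenvalues < 0, so H is negative definite -> x* is a strict local max.

max


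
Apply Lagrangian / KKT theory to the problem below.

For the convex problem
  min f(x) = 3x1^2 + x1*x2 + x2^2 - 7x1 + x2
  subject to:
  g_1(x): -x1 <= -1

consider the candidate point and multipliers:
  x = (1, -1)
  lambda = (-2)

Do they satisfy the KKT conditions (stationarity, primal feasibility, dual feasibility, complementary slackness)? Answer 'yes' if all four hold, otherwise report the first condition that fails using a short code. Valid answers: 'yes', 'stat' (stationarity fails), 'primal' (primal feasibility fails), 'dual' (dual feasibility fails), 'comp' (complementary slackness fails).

Gradient of f: grad f(x) = Q x + c = (-2, 0)
Constraint values g_i(x) = a_i^T x - b_i:
  g_1((1, -1)) = 0
Stationarity residual: grad f(x) + sum_i lambda_i a_i = (0, 0)
  -> stationarity OK
Primal feasibility (all g_i <= 0): OK
Dual feasibility (all lambda_i >= 0): FAILS
Complementary slackness (lambda_i * g_i(x) = 0 for all i): OK

Verdict: the first failing condition is dual_feasibility -> dual.

dual


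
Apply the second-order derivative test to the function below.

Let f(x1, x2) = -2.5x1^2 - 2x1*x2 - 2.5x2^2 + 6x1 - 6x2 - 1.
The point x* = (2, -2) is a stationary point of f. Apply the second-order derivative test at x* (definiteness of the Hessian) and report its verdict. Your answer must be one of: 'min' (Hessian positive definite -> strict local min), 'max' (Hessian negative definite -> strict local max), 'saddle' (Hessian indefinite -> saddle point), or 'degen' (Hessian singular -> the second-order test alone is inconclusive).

Compute the Hessian H = grad^2 f:
  H = [[-5, -2], [-2, -5]]
Verify stationarity: grad f(x*) = H x* + g = (0, 0).
Eigenvalues of H: -7, -3.
Both eigenvalues < 0, so H is negative definite -> x* is a strict local max.

max


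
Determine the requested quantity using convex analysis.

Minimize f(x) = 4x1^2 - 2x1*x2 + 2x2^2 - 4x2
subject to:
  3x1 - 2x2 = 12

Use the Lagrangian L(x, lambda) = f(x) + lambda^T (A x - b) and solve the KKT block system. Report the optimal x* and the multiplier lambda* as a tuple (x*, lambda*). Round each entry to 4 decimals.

Form the Lagrangian:
  L(x, lambda) = (1/2) x^T Q x + c^T x + lambda^T (A x - b)
Stationarity (grad_x L = 0): Q x + c + A^T lambda = 0.
Primal feasibility: A x = b.

This gives the KKT block system:
  [ Q   A^T ] [ x     ]   [-c ]
  [ A    0  ] [ lambda ] = [ b ]

Solving the linear system:
  x*      = (2.7273, -1.9091)
  lambda* = (-8.5455)
  f(x*)   = 55.0909

x* = (2.7273, -1.9091), lambda* = (-8.5455)


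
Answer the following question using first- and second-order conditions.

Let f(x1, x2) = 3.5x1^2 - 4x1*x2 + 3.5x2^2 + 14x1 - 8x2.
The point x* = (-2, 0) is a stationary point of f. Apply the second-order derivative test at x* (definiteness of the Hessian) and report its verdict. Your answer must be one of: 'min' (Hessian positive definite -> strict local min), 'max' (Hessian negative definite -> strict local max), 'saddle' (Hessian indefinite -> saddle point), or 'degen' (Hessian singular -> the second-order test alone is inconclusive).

Compute the Hessian H = grad^2 f:
  H = [[7, -4], [-4, 7]]
Verify stationarity: grad f(x*) = H x* + g = (0, 0).
Eigenvalues of H: 3, 11.
Both eigenvalues > 0, so H is positive definite -> x* is a strict local min.

min


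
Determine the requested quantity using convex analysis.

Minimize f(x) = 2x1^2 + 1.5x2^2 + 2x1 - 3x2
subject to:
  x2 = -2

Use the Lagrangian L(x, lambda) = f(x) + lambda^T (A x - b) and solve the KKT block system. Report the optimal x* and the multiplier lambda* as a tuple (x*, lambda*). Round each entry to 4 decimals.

Form the Lagrangian:
  L(x, lambda) = (1/2) x^T Q x + c^T x + lambda^T (A x - b)
Stationarity (grad_x L = 0): Q x + c + A^T lambda = 0.
Primal feasibility: A x = b.

This gives the KKT block system:
  [ Q   A^T ] [ x     ]   [-c ]
  [ A    0  ] [ lambda ] = [ b ]

Solving the linear system:
  x*      = (-0.5, -2)
  lambda* = (9)
  f(x*)   = 11.5

x* = (-0.5, -2), lambda* = (9)


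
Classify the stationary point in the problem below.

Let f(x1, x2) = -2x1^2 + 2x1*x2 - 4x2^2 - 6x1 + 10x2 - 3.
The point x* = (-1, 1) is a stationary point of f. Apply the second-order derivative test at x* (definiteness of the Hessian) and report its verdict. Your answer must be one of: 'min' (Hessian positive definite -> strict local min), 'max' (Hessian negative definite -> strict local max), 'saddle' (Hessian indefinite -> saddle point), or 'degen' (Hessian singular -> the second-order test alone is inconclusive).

Compute the Hessian H = grad^2 f:
  H = [[-4, 2], [2, -8]]
Verify stationarity: grad f(x*) = H x* + g = (0, 0).
Eigenvalues of H: -8.8284, -3.1716.
Both eigenvalues < 0, so H is negative definite -> x* is a strict local max.

max


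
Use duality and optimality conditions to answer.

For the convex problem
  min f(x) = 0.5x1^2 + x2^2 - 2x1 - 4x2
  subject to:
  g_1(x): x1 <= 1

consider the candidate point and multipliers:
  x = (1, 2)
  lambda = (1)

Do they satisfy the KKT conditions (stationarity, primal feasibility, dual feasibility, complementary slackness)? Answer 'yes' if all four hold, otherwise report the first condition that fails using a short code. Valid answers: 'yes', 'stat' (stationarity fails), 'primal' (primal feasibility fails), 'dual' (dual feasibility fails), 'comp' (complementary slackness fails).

Gradient of f: grad f(x) = Q x + c = (-1, 0)
Constraint values g_i(x) = a_i^T x - b_i:
  g_1((1, 2)) = 0
Stationarity residual: grad f(x) + sum_i lambda_i a_i = (0, 0)
  -> stationarity OK
Primal feasibility (all g_i <= 0): OK
Dual feasibility (all lambda_i >= 0): OK
Complementary slackness (lambda_i * g_i(x) = 0 for all i): OK

Verdict: yes, KKT holds.

yes


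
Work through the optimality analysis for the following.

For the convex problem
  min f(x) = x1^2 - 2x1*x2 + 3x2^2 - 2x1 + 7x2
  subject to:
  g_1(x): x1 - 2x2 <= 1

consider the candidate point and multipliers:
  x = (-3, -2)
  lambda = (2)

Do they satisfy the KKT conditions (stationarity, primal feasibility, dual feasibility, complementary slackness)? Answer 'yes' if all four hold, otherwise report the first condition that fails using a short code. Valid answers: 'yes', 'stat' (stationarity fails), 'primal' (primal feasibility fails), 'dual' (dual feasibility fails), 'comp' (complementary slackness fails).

Gradient of f: grad f(x) = Q x + c = (-4, 1)
Constraint values g_i(x) = a_i^T x - b_i:
  g_1((-3, -2)) = 0
Stationarity residual: grad f(x) + sum_i lambda_i a_i = (-2, -3)
  -> stationarity FAILS
Primal feasibility (all g_i <= 0): OK
Dual feasibility (all lambda_i >= 0): OK
Complementary slackness (lambda_i * g_i(x) = 0 for all i): OK

Verdict: the first failing condition is stationarity -> stat.

stat


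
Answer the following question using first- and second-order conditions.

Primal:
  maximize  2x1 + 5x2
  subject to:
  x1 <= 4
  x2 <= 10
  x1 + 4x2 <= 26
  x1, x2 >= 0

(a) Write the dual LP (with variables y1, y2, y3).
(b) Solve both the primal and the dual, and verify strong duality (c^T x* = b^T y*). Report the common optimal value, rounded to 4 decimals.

The standard primal-dual pair for 'max c^T x s.t. A x <= b, x >= 0' is:
  Dual:  min b^T y  s.t.  A^T y >= c,  y >= 0.

So the dual LP is:
  minimize  4y1 + 10y2 + 26y3
  subject to:
    y1 + y3 >= 2
    y2 + 4y3 >= 5
    y1, y2, y3 >= 0

Solving the primal: x* = (4, 5.5).
  primal value c^T x* = 35.5.
Solving the dual: y* = (0.75, 0, 1.25).
  dual value b^T y* = 35.5.
Strong duality: c^T x* = b^T y*. Confirmed.

35.5


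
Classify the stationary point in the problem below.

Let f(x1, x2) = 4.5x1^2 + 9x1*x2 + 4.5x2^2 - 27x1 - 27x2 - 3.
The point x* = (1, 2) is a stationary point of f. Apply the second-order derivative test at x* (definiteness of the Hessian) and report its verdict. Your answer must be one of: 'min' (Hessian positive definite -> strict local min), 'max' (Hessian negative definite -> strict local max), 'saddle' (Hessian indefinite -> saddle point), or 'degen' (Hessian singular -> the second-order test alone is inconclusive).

Compute the Hessian H = grad^2 f:
  H = [[9, 9], [9, 9]]
Verify stationarity: grad f(x*) = H x* + g = (0, 0).
Eigenvalues of H: 0, 18.
H has a zero eigenvalue (singular; positive semidefinite but not definite), so H is neither positive definite, negative definite, nor indefinite. The second-order test alone is inconclusive -> degen.
(Indeed, f is constant along the null direction of H through x*, so x* is not a strict local extremum.)

degen


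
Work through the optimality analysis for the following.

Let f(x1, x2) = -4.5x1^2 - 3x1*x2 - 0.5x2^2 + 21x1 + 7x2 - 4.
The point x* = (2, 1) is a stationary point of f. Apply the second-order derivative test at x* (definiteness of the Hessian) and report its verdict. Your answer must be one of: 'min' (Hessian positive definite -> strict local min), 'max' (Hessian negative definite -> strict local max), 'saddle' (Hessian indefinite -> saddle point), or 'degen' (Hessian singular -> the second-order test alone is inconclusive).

Compute the Hessian H = grad^2 f:
  H = [[-9, -3], [-3, -1]]
Verify stationarity: grad f(x*) = H x* + g = (0, 0).
Eigenvalues of H: -10, 0.
H has a zero eigenvalue (singular; negative semidefinite but not definite), so H is neither positive definite, negative definite, nor indefinite. The second-order test alone is inconclusive -> degen.
(Indeed, f is constant along the null direction of H through x*, so x* is not a strict local extremum.)

degen
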